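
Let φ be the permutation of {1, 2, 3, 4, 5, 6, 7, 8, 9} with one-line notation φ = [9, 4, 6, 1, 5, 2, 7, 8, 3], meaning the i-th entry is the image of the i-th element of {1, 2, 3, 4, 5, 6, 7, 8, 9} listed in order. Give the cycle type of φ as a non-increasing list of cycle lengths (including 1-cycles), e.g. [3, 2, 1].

[6, 1, 1, 1]

The disjoint cycles are (1 9 3 6 2 4)(5)(7)(8), with lengths 6, 1, 1, 1 in non-increasing order.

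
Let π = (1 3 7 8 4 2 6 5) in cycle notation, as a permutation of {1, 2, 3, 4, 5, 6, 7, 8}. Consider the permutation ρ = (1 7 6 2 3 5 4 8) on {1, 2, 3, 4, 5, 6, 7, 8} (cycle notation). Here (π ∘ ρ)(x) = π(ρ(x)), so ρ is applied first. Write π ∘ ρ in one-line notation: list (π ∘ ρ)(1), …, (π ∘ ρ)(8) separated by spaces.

(π ∘ ρ)(x) = π(ρ(x)). Computing each image: π(ρ(1)) = π(7) = 8, π(ρ(2)) = π(3) = 7, π(ρ(3)) = π(5) = 1, π(ρ(4)) = π(8) = 4, π(ρ(5)) = π(4) = 2, π(ρ(6)) = π(2) = 6, π(ρ(7)) = π(6) = 5, π(ρ(8)) = π(1) = 3.
Hence π ∘ ρ = [8 7 1 4 2 6 5 3].

8 7 1 4 2 6 5 3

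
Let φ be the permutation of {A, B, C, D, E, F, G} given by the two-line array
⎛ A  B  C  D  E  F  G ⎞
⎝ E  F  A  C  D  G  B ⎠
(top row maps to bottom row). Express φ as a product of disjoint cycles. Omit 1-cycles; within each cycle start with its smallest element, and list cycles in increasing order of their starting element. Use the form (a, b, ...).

(A, E, D, C)(B, F, G)

Iterating φ from A gives A → E → D → C → A; that is the 4-cycle (A, E, D, C).
Continuing from each remaining unvisited element yields (A, E, D, C)(B, F, G).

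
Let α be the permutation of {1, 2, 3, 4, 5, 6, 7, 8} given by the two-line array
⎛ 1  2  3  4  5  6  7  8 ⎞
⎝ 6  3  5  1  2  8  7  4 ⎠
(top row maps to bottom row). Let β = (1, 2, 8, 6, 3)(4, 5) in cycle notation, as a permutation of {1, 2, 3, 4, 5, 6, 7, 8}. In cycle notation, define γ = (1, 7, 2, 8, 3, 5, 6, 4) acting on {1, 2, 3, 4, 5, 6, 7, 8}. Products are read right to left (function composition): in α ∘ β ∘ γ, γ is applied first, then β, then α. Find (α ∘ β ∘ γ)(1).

7

Apply the permutations in order: γ(1) = 7, then β(7) = 7, then α(7) = 7. So (α ∘ β ∘ γ)(1) = 7.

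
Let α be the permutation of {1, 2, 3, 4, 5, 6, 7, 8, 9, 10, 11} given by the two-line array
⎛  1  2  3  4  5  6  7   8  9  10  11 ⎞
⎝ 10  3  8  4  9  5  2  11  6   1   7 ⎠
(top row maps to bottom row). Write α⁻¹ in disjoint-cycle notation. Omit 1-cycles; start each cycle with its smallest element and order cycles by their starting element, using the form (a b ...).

(1 10)(2 7 11 8 3)(5 6 9)

First write α in disjoint cycles: (1 10)(2 3 8 11 7)(5 9 6).
Reversing each cycle (and rotating so the smallest element leads) gives α⁻¹ = (1 10)(2 7 11 8 3)(5 6 9).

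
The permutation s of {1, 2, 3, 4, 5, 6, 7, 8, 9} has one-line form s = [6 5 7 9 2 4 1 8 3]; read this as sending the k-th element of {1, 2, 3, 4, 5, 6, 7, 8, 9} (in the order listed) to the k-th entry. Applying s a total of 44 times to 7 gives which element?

6

Tracing 7 → 1 → … returns to 7 after 6 steps, so 7 lies in a 6-cycle (1 6 4 9 3 7).
Since the cycle has length 6, s^44 acts on it the same as s^2 (44 mod 6 = 2).
Advancing 2 steps from 7: 7 → 1 → 6.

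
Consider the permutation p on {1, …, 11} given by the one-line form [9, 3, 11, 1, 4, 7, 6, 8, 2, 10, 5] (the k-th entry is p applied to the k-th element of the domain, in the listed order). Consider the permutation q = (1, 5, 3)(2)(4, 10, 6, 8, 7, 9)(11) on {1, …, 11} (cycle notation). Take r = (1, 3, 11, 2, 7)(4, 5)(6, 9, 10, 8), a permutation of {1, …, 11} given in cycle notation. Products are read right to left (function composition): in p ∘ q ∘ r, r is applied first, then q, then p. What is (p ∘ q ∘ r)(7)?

Chase 7: r(7) = 1; q(1) = 5; p(5) = 4. Hence (p ∘ q ∘ r)(7) = 4.

4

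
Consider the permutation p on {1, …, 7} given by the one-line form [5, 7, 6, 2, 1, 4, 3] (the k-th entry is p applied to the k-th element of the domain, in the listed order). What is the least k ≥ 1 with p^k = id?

The disjoint-cycle form of p has cycle lengths 5, 2.
The order is lcm(5, 2) = 10.

10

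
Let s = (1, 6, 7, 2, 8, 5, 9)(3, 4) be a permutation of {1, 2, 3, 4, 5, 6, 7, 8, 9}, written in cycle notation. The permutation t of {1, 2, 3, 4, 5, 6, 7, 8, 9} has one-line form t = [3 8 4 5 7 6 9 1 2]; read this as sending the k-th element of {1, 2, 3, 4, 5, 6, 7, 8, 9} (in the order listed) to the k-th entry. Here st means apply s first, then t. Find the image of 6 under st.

First apply s: s(6) = 7, then t(7) = 9. Thus (st)(6) = 9.

9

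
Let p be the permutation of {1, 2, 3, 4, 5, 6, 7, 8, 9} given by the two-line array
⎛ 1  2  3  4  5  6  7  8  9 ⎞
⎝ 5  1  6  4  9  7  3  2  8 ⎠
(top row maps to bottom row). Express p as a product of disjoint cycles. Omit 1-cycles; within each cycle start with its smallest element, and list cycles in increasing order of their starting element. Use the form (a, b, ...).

From 1: 1 → 5 → 9 → 8 → 2 → 1, closing the cycle (1, 5, 9, 8, 2).
Repeating from the next unused element and collecting all non-trivial cycles gives (1, 5, 9, 8, 2)(3, 6, 7).

(1, 5, 9, 8, 2)(3, 6, 7)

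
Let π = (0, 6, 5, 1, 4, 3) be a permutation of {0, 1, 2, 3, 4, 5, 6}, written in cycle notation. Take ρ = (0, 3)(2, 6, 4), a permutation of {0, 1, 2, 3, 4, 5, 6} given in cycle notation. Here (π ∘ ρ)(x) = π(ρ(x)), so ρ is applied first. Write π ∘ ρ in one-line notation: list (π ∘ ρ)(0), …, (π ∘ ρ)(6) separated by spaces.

(π ∘ ρ)(x) = π(ρ(x)). Computing each image: π(ρ(0)) = π(3) = 0, π(ρ(1)) = π(1) = 4, π(ρ(2)) = π(6) = 5, π(ρ(3)) = π(0) = 6, π(ρ(4)) = π(2) = 2, π(ρ(5)) = π(5) = 1, π(ρ(6)) = π(4) = 3.
Hence π ∘ ρ = [0 4 5 6 2 1 3].

0 4 5 6 2 1 3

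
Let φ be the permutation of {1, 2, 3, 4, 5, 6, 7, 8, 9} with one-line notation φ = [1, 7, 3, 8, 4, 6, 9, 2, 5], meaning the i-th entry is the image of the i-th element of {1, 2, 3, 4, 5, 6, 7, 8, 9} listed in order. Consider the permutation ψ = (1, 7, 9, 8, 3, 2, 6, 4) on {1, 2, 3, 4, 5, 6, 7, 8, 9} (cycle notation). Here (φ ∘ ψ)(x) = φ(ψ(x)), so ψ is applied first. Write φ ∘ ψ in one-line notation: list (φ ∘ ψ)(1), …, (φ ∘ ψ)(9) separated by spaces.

For each element, apply ψ then φ: 1 → 7 → 9; 2 → 6 → 6; 3 → 2 → 7; 4 → 1 → 1; 5 → 5 → 4; 6 → 4 → 8; 7 → 9 → 5; 8 → 3 → 3; 9 → 8 → 2.
Collecting the images, φ ∘ ψ = [9 6 7 1 4 8 5 3 2].

9 6 7 1 4 8 5 3 2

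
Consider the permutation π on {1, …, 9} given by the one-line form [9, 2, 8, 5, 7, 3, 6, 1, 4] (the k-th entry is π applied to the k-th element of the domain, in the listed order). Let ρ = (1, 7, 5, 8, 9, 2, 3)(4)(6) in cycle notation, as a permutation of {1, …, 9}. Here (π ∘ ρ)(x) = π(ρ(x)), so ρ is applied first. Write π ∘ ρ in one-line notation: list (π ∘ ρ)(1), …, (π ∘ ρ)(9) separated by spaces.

Chase each element through ρ then π: 1 → 7 → 6; 2 → 3 → 8; 3 → 1 → 9; 4 → 4 → 5; 5 → 8 → 1; 6 → 6 → 3; 7 → 5 → 7; 8 → 9 → 4; 9 → 2 → 2.
So π ∘ ρ in one-line form is 6 8 9 5 1 3 7 4 2.

6 8 9 5 1 3 7 4 2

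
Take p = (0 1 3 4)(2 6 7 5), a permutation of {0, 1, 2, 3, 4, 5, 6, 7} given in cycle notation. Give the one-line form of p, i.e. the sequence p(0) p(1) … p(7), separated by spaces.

1 3 6 4 0 2 7 5

Image by image: 0↦1, 1↦3, 2↦6, 3↦4, 4↦0, 5↦2, 6↦7, 7↦5.
So the one-line form is 1 3 6 4 0 2 7 5.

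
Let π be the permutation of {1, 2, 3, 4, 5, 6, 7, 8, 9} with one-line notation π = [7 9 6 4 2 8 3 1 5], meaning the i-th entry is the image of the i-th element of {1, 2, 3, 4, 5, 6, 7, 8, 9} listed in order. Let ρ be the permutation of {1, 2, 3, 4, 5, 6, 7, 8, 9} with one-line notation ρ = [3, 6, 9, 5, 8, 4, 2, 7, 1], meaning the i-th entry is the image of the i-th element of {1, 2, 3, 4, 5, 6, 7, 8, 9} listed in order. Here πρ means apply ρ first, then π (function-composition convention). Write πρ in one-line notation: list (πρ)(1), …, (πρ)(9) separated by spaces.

6 8 5 2 1 4 9 3 7

(πρ)(x) = π(ρ(x)). Computing each image: π(ρ(1)) = π(3) = 6, π(ρ(2)) = π(6) = 8, π(ρ(3)) = π(9) = 5, π(ρ(4)) = π(5) = 2, π(ρ(5)) = π(8) = 1, π(ρ(6)) = π(4) = 4, π(ρ(7)) = π(2) = 9, π(ρ(8)) = π(7) = 3, π(ρ(9)) = π(1) = 7.
Hence πρ = [6 8 5 2 1 4 9 3 7].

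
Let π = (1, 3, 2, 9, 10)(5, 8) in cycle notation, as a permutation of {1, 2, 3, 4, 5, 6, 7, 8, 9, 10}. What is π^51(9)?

9 lies in the 5-cycle (1, 3, 2, 9, 10).
Since the cycle has length 5, π^51 acts on it the same as π^1 (51 mod 5 = 1).
Stepping 1 place around the cycle: 9 → 10.

10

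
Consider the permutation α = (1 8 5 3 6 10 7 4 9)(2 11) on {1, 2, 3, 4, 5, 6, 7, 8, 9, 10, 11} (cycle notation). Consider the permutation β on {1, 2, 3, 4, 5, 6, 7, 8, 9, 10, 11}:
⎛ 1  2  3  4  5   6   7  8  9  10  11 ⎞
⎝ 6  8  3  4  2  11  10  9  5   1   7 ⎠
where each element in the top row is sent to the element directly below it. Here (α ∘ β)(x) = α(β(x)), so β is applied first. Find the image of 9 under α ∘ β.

3

First apply β: β(9) = 5, then α(5) = 3. Thus (α ∘ β)(9) = 3.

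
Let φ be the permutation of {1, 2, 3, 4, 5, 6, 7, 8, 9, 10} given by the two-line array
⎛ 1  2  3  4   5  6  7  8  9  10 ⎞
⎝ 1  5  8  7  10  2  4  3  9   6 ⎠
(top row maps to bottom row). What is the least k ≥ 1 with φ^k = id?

The disjoint-cycle form of φ has cycle lengths 4, 2, 2, 1, 1.
The order of φ is the least common multiple of its cycle lengths: lcm(4, 2, 2) = 4.

4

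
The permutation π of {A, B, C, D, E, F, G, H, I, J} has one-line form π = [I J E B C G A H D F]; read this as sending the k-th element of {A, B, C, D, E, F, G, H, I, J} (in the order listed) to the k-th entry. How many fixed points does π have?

The fixed points (elements with π(x) = x) are {H}, so there is 1.

1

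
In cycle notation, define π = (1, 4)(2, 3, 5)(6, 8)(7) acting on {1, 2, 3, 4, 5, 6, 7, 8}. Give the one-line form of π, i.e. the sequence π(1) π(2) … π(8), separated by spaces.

4 3 5 1 2 8 7 6

Reading each image from the cycles: 1↦4, 2↦3, 3↦5, 4↦1, 5↦2, 6↦8, 7↦7, 8↦6.
So the one-line form is 4 3 5 1 2 8 7 6.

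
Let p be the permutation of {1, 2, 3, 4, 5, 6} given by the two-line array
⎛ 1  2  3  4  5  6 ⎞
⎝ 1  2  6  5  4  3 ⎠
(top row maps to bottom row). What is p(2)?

The entry below 2 in the array is 2, so p(2) = 2.

2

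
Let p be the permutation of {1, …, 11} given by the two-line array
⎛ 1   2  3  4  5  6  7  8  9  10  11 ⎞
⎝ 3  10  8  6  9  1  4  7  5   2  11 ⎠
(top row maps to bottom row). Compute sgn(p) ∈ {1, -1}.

-1

In disjoint-cycle form the cycle lengths are 6, 2, 2, 1.
A cycle is odd iff its length is even; p has 3 even-length cycles, so sgn(p) = (−1)^3 and p is odd.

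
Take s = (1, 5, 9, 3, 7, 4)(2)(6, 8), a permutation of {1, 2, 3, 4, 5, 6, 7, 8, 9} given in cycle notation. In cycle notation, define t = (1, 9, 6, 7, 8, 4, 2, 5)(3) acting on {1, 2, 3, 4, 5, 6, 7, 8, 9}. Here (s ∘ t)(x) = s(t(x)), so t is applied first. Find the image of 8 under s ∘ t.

1

t(8) = 4, then s(4) = 1; composing gives (s ∘ t)(8) = 1.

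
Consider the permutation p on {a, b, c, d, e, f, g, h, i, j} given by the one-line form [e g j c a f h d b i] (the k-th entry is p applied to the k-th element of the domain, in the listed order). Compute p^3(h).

j

Tracing h → d → … returns to h after 7 steps, so h lies in a 7-cycle (b, g, h, d, c, j, i).
Stepping 3 places around the cycle: h → d → c → j.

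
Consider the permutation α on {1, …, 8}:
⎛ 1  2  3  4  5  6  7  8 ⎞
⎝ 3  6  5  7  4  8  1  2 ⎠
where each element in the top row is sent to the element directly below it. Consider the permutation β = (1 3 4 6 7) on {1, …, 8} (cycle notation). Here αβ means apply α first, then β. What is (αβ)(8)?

2

(αβ)(8) = β(α(8)). α(8) = 2, then β(2) = 2. So (αβ)(8) = 2.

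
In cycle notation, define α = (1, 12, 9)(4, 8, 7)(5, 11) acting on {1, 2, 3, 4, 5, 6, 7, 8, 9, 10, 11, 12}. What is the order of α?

6

The disjoint cycles have lengths 3, 3, 2, 1, 1, 1, 1.
The order is lcm(3, 3, 2) = 6.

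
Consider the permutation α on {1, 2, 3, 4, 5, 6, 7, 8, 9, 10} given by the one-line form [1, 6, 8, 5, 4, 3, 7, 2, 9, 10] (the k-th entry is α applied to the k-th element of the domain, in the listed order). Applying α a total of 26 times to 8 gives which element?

6

Tracing 8 → 2 → … returns to 8 after 4 steps, so 8 lies in a 4-cycle (2, 6, 3, 8).
Powers repeat with period 4 on this cycle, and 26 mod 4 = 2, so α^26(8) = α^2(8).
Advancing 2 steps from 8: 8 → 2 → 6.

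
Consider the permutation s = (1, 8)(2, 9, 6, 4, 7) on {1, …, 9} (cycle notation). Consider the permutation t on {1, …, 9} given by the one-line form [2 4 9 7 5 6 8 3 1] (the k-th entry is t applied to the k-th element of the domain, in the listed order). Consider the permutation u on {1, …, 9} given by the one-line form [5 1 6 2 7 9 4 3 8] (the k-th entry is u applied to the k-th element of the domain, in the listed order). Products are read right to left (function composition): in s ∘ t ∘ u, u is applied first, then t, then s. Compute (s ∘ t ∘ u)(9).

Chase 9: u(9) = 8; t(8) = 3; s(3) = 3. Hence (s ∘ t ∘ u)(9) = 3.

3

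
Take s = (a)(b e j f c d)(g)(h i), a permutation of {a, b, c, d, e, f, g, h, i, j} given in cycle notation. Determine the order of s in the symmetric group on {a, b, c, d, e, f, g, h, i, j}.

The disjoint cycles have lengths 6, 2, 1, 1.
The order of s is the least common multiple of its cycle lengths: lcm(6, 2) = 6.

6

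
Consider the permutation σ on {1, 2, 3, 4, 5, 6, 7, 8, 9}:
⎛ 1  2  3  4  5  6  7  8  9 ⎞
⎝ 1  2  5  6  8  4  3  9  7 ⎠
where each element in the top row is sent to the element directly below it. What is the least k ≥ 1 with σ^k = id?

Decomposing into disjoint cycles gives cycle lengths 5, 2, 1, 1.
Since disjoint cycles commute, ord(σ) = lcm(5, 2) = 10.

10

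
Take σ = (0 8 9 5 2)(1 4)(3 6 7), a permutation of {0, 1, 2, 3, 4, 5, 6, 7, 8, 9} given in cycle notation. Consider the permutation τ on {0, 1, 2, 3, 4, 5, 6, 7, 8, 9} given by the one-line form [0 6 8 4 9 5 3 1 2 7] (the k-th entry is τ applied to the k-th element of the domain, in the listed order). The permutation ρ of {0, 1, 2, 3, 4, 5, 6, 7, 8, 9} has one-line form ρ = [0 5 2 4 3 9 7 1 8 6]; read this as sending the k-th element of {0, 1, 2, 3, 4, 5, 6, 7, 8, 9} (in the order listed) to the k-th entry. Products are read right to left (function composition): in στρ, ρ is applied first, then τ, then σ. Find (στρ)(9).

6

Apply the permutations in order: ρ(9) = 6, then τ(6) = 3, then σ(3) = 6. So (στρ)(9) = 6.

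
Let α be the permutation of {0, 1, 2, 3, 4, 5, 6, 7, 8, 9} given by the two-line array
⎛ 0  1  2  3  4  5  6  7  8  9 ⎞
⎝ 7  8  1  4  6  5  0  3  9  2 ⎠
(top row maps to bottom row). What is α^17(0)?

3

Tracing 0 → 7 → … returns to 0 after 5 steps, so 0 lies in a 5-cycle (0, 7, 3, 4, 6).
Powers repeat with period 5 on this cycle, and 17 mod 5 = 2, so α^17(0) = α^2(0).
Advancing 2 steps from 0: 0 → 7 → 3.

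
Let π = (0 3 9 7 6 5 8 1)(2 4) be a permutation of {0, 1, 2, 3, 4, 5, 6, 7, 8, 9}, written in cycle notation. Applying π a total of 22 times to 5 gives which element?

5 lies in the 8-cycle (0 3 9 7 6 5 8 1).
Powers repeat with period 8 on this cycle, and 22 mod 8 = 6, so π^22(5) = π^6(5).
Stepping 6 places around the cycle: 5 → 8 → 1 → 0 → 3 → 9 → 7.

7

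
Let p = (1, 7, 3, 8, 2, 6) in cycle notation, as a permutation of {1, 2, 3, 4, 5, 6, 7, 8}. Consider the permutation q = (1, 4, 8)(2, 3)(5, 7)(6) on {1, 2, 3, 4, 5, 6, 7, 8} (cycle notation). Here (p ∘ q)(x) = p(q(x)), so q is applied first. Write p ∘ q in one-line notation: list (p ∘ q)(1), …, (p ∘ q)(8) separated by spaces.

4 8 6 2 3 1 5 7

For each element, apply q then p: 1 → 4 → 4; 2 → 3 → 8; 3 → 2 → 6; 4 → 8 → 2; 5 → 7 → 3; 6 → 6 → 1; 7 → 5 → 5; 8 → 1 → 7.
Collecting the images, p ∘ q = [4 8 6 2 3 1 5 7].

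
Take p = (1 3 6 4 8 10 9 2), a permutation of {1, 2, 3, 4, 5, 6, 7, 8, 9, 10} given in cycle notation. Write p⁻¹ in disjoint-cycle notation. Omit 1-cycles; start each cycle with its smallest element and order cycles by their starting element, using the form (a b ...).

(1 2 9 10 8 4 6 3)

The inverse reverses each cycle.
After reversing and putting each cycle's least element first, p⁻¹ = (1 2 9 10 8 4 6 3).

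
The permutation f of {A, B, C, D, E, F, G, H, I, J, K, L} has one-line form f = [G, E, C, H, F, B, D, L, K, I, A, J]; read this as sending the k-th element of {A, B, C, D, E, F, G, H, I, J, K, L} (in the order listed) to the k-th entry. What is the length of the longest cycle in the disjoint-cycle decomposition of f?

8

Decomposing into disjoint cycles gives (A G D H L J I K)(B E F); the longest has length 8.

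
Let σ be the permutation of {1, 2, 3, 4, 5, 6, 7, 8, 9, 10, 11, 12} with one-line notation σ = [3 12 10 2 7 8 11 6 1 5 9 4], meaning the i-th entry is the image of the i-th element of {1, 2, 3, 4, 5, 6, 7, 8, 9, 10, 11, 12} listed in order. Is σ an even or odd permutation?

In disjoint-cycle form the cycle lengths are 7, 3, 2.
A cycle is odd iff its length is even; σ has 1 even-length cycle, so sgn(σ) = (−1)^1 and σ is odd.

odd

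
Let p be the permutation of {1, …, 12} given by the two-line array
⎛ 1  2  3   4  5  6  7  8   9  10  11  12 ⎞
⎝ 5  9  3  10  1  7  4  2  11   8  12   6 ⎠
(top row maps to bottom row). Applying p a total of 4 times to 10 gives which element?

11

Tracing 10 → 8 → … returns to 10 after 9 steps, so 10 lies in a 9-cycle (2, 9, 11, 12, 6, 7, 4, 10, 8).
Advancing 4 steps from 10: 10 → 8 → 2 → 9 → 11.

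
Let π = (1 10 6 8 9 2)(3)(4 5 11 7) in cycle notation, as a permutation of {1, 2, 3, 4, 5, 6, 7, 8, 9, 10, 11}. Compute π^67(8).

9

8 lies in the 6-cycle (1 10 6 8 9 2).
Since the cycle has length 6, π^67 acts on it the same as π^1 (67 mod 6 = 1).
Stepping 1 place around the cycle: 8 → 9.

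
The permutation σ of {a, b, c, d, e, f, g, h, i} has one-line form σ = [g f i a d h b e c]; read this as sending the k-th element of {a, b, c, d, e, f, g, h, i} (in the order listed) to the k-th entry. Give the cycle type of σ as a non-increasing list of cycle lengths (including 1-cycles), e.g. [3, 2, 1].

The disjoint cycles are (a g b f h e d)(c i), with lengths 7, 2 in non-increasing order.

[7, 2]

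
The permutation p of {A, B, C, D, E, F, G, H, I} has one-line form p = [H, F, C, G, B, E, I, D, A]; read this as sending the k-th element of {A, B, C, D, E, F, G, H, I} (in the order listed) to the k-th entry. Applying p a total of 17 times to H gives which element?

Tracing H → D → … returns to H after 5 steps, so H lies in a 5-cycle (A, H, D, G, I).
Powers repeat with period 5 on this cycle, and 17 mod 5 = 2, so p^17(H) = p^2(H).
Stepping 2 places around the cycle: H → D → G.

G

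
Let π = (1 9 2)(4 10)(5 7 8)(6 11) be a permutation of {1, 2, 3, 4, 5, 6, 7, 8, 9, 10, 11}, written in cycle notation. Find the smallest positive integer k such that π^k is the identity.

6

The cycle type of π is (3, 3, 2, 2, 1).
The order is lcm(3, 3, 2, 2) = 6.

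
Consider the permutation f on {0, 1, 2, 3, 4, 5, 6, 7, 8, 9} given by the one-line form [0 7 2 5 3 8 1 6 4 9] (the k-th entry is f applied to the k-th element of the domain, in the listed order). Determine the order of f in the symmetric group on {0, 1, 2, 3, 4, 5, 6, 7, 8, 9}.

12

Decomposing into disjoint cycles gives cycle lengths 4, 3, 1, 1, 1.
Since disjoint cycles commute, ord(f) = lcm(4, 3) = 12.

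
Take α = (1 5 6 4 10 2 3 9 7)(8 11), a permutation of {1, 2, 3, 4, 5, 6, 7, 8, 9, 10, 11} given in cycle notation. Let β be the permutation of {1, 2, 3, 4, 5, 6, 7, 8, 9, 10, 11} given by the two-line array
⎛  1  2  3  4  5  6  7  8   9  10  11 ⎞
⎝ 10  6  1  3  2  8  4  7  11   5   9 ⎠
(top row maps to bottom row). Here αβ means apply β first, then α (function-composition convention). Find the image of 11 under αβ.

7

β(11) = 9, then α(9) = 7; composing gives (αβ)(11) = 7.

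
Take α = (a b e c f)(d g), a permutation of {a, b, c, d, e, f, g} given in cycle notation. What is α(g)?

Within (d g), g ↦ d.

d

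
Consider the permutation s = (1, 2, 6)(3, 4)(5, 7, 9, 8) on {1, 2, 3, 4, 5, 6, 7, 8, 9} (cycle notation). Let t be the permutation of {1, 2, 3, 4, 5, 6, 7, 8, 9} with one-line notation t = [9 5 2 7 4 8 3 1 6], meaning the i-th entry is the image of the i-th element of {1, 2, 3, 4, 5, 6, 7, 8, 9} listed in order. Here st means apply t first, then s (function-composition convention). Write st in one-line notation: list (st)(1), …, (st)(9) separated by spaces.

8 7 6 9 3 5 4 2 1

For each element, apply t then s: 1 → 9 → 8; 2 → 5 → 7; 3 → 2 → 6; 4 → 7 → 9; 5 → 4 → 3; 6 → 8 → 5; 7 → 3 → 4; 8 → 1 → 2; 9 → 6 → 1.
Collecting the images, st = [8 7 6 9 3 5 4 2 1].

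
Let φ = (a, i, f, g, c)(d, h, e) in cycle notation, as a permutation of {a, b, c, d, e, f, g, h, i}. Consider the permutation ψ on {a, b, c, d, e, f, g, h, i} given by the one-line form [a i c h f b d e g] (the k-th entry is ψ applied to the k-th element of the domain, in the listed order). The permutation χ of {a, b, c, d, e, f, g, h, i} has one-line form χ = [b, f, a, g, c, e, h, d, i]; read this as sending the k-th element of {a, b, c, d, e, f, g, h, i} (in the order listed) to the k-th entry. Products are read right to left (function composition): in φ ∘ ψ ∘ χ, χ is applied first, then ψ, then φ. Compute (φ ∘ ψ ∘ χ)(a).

f

(φ ∘ ψ ∘ χ)(a) = φ(ψ(χ(a))). χ(a) = b, then ψ(b) = i, then φ(i) = f, so the result is f.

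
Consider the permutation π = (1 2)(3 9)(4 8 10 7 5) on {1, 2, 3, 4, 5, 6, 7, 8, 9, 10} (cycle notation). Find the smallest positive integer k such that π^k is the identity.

The disjoint cycles have lengths 5, 2, 2, 1.
The order is lcm(5, 2, 2) = 10.

10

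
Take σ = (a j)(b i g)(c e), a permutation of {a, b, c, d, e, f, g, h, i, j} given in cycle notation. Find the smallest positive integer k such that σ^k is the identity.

6

The disjoint cycles have lengths 3, 2, 2, 1, 1, 1.
The order of σ is the least common multiple of its cycle lengths: lcm(3, 2, 2) = 6.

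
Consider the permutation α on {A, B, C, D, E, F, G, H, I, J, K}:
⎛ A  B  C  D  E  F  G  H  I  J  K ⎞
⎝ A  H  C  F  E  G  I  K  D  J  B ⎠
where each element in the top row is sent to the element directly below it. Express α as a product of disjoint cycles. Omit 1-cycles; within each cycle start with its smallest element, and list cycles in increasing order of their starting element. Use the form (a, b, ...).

(B, H, K)(D, F, G, I)

From B: B → H → K → B, closing the cycle (B, H, K).
Repeating from the next unused element and collecting all non-trivial cycles gives (B, H, K)(D, F, G, I).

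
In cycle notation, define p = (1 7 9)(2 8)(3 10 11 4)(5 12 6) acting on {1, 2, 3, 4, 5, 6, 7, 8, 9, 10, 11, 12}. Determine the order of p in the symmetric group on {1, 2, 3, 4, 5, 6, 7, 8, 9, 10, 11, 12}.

12

The disjoint cycles have lengths 4, 3, 3, 2.
The order is lcm(4, 3, 3, 2) = 12.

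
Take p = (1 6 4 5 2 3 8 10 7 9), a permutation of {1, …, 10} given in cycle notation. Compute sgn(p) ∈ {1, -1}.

The cycle lengths are 10.
A cycle is odd iff its length is even; p has 1 even-length cycle, so sgn(p) = (−1)^1 and p is odd.

-1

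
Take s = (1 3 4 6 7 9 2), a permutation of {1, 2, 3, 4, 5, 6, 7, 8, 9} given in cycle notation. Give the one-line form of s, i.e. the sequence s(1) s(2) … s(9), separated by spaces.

Each element maps to the next entry in its cycle (wrapping to the front): 1↦3, 2↦1, 3↦4, 4↦6, 5↦5, 6↦7, 7↦9, 8↦8, 9↦2.
So the one-line form is 3 1 4 6 5 7 9 8 2.

3 1 4 6 5 7 9 8 2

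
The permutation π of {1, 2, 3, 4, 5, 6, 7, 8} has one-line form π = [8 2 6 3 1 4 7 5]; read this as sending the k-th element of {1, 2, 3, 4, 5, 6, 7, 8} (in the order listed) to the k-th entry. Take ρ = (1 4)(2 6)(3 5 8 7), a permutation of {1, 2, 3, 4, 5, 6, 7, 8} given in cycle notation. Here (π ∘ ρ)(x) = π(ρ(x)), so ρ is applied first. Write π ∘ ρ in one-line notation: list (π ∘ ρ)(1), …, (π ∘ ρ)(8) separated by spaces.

3 4 1 8 5 2 6 7

(π ∘ ρ)(x) = π(ρ(x)). Computing each image: π(ρ(1)) = π(4) = 3, π(ρ(2)) = π(6) = 4, π(ρ(3)) = π(5) = 1, π(ρ(4)) = π(1) = 8, π(ρ(5)) = π(8) = 5, π(ρ(6)) = π(2) = 2, π(ρ(7)) = π(3) = 6, π(ρ(8)) = π(7) = 7.
Hence π ∘ ρ = [3 4 1 8 5 2 6 7].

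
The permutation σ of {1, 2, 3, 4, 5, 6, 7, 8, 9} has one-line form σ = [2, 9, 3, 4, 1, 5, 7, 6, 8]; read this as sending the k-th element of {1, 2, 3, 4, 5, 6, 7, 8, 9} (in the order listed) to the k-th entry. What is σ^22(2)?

Tracing 2 → 9 → … returns to 2 after 6 steps, so 2 lies in a 6-cycle (1, 2, 9, 8, 6, 5).
Since the cycle has length 6, σ^22 acts on it the same as σ^4 (22 mod 6 = 4).
Advancing 4 steps from 2: 2 → 9 → 8 → 6 → 5.

5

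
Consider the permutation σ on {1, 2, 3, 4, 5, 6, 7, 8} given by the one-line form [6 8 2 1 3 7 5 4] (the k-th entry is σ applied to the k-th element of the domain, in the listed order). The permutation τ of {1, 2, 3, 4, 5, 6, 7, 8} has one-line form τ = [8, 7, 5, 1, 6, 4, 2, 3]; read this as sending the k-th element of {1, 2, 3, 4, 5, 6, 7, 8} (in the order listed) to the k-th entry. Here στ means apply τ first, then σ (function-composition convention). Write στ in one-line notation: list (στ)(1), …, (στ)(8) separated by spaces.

Chase each element through τ then σ: 1 → 8 → 4; 2 → 7 → 5; 3 → 5 → 3; 4 → 1 → 6; 5 → 6 → 7; 6 → 4 → 1; 7 → 2 → 8; 8 → 3 → 2.
So στ in one-line form is 4 5 3 6 7 1 8 2.

4 5 3 6 7 1 8 2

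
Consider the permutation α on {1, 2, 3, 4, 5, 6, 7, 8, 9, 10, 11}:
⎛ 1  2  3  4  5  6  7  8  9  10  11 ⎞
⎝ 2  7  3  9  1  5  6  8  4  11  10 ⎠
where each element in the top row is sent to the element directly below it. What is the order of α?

10

The disjoint-cycle form of α has cycle lengths 5, 2, 2, 1, 1.
Since disjoint cycles commute, ord(α) = lcm(5, 2, 2) = 10.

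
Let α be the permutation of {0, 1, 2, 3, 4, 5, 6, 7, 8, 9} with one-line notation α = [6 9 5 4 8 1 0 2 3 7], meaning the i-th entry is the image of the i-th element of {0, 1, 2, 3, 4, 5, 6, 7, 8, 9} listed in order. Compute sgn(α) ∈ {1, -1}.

In disjoint-cycle form the cycle lengths are 5, 3, 2.
A cycle is odd iff its length is even; α has 1 even-length cycle, so sgn(α) = (−1)^1 and α is odd.

-1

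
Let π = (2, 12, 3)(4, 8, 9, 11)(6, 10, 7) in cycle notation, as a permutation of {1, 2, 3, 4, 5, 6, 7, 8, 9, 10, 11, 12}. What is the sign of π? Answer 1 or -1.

-1

The cycle lengths are 4, 3, 3, 1, 1.
A cycle of length ℓ contributes ℓ−1 transpositions, so π is a product of 3 + 2 + 2 = 7 transpositions — odd.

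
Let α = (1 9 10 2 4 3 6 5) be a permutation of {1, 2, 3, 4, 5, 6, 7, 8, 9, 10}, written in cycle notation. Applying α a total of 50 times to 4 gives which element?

4 lies in the 8-cycle (1 9 10 2 4 3 6 5).
Since the cycle has length 8, α^50 acts on it the same as α^2 (50 mod 8 = 2).
Stepping 2 places around the cycle: 4 → 3 → 6.

6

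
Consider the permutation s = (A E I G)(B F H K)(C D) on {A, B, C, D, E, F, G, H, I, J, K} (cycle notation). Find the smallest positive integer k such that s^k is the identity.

4

The disjoint cycles have lengths 4, 4, 2, 1.
Since disjoint cycles commute, ord(s) = lcm(4, 4, 2) = 4.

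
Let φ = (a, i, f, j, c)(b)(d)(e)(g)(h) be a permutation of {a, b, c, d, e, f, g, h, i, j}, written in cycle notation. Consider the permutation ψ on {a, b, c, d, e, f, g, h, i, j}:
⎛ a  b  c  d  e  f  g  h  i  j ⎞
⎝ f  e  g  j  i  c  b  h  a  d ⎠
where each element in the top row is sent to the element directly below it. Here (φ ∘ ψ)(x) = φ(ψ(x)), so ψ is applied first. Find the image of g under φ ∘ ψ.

ψ(g) = b, then φ(b) = b; composing gives (φ ∘ ψ)(g) = b.

b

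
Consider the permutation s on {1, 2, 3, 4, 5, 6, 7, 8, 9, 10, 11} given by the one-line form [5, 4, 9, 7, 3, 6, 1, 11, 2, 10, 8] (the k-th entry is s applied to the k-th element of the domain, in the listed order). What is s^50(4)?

7

Tracing 4 → 7 → … returns to 4 after 7 steps, so 4 lies in a 7-cycle (1 5 3 9 2 4 7).
On a 7-cycle, s^7 is the identity, so s^50 = s^1 there (50 ≡ 1 mod 7).
Advancing 1 step from 4: 4 → 7.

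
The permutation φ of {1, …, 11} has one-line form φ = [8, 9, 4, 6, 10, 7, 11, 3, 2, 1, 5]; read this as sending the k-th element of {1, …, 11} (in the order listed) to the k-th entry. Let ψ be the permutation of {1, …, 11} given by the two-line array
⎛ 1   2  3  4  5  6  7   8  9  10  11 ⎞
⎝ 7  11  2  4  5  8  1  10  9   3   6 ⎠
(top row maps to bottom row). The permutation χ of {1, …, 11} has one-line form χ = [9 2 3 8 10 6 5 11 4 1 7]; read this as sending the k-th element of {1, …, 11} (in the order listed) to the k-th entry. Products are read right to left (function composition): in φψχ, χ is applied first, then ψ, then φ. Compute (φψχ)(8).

(φψχ)(8) = φ(ψ(χ(8))). χ(8) = 11, then ψ(11) = 6, then φ(6) = 7, so the result is 7.

7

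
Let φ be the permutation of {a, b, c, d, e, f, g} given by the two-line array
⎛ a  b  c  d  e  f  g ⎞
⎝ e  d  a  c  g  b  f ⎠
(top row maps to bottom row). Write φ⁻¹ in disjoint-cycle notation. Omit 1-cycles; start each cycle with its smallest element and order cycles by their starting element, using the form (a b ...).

The cycle decomposition of φ is (a e g f b d c).
Reversing each cycle (and rotating so the smallest element leads) gives φ⁻¹ = (a c d b f g e).

(a c d b f g e)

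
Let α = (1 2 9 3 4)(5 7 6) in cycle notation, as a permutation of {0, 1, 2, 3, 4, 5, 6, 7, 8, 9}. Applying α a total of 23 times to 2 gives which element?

2 lies in the 5-cycle (1 2 9 3 4).
Powers repeat with period 5 on this cycle, and 23 mod 5 = 3, so α^23(2) = α^3(2).
Stepping 3 places around the cycle: 2 → 9 → 3 → 4.

4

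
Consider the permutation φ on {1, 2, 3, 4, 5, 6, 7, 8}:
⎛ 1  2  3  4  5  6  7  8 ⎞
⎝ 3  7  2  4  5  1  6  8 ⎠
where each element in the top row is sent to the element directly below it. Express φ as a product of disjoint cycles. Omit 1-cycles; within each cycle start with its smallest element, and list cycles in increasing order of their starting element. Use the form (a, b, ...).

(1, 3, 2, 7, 6)

From 1: 1 → 3 → 2 → 7 → 6 → 1, closing the cycle (1, 3, 2, 7, 6).
Repeating from the next unused element and collecting all non-trivial cycles gives (1, 3, 2, 7, 6).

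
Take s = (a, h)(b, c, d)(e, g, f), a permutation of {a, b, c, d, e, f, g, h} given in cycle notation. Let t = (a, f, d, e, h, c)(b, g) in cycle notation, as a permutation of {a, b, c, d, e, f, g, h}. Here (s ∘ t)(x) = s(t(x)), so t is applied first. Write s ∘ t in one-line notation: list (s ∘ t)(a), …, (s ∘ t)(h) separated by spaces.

e f h g a b c d

(s ∘ t)(x) = s(t(x)). Computing each image: s(t(a)) = s(f) = e, s(t(b)) = s(g) = f, s(t(c)) = s(a) = h, s(t(d)) = s(e) = g, s(t(e)) = s(h) = a, s(t(f)) = s(d) = b, s(t(g)) = s(b) = c, s(t(h)) = s(c) = d.
Hence s ∘ t = [e f h g a b c d].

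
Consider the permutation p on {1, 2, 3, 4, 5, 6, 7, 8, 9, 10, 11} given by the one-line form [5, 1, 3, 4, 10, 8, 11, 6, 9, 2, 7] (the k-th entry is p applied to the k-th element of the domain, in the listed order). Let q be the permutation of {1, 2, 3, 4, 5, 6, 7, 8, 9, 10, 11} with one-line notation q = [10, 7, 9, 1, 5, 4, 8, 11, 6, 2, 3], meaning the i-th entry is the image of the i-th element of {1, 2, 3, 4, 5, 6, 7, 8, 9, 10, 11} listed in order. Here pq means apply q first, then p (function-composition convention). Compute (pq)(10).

q(10) = 2, then p(2) = 1; composing gives (pq)(10) = 1.

1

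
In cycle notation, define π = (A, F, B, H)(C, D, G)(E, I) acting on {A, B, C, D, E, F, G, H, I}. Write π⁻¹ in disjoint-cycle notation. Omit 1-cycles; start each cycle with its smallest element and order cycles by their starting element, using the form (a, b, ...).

If π sends a → b within a cycle, π⁻¹ sends b → a; equivalently, reverse each cycle.
After reversing and putting each cycle's least element first, π⁻¹ = (A, H, B, F)(C, G, D)(E, I).

(A, H, B, F)(C, G, D)(E, I)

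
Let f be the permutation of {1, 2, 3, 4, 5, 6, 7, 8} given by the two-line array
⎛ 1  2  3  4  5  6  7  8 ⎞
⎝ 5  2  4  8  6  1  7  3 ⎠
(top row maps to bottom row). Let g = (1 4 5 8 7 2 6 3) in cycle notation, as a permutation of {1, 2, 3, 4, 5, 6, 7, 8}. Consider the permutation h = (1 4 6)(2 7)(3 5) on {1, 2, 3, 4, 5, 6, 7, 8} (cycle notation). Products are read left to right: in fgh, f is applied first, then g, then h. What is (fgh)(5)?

Chase 5: f(5) = 6; g(6) = 3; h(3) = 5. Hence (fgh)(5) = 5.

5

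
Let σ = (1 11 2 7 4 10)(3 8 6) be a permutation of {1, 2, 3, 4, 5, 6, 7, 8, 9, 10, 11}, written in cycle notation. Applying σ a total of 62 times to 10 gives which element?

10 lies in the 6-cycle (1 11 2 7 4 10).
Since the cycle has length 6, σ^62 acts on it the same as σ^2 (62 mod 6 = 2).
Advancing 2 steps from 10: 10 → 1 → 11.

11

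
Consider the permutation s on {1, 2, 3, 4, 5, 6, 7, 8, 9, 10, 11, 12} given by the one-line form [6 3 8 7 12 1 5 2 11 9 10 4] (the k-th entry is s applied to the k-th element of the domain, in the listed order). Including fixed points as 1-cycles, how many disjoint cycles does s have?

4

The cycle decomposition is (1, 6)(2, 3, 8)(4, 7, 5, 12)(9, 11, 10), which has 4 cycles (counting 1-cycles).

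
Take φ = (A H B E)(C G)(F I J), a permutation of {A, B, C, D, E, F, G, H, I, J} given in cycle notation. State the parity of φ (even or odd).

even

The cycle lengths are 4, 3, 2, 1.
A cycle is odd iff its length is even; φ has 2 even-length cycles, so sgn(φ) = (−1)^2 and φ is even.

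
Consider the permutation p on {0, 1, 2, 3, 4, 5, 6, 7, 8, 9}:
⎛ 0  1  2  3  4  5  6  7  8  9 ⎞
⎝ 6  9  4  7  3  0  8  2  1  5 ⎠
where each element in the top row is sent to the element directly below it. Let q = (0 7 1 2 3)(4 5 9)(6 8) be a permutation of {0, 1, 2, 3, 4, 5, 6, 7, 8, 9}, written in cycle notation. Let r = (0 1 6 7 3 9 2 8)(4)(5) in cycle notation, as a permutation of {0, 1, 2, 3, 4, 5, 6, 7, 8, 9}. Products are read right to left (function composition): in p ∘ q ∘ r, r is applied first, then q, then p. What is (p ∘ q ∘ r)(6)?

9

Chase 6: r(6) = 7; q(7) = 1; p(1) = 9. Hence (p ∘ q ∘ r)(6) = 9.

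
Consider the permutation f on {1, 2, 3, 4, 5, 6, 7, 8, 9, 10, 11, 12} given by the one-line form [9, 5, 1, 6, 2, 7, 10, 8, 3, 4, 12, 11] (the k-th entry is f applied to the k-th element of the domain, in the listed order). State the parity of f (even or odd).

odd

In disjoint-cycle form the cycle lengths are 4, 3, 2, 2, 1.
A cycle is odd iff its length is even; f has 3 even-length cycles, so sgn(f) = (−1)^3 and f is odd.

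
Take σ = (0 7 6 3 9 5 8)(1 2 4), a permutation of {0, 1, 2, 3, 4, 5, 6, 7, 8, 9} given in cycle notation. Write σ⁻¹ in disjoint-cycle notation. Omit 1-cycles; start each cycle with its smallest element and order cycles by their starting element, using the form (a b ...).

(0 8 5 9 3 6 7)(1 4 2)

If σ sends a → b within a cycle, σ⁻¹ sends b → a; equivalently, reverse each cycle.
After reversing and putting each cycle's least element first, σ⁻¹ = (0 8 5 9 3 6 7)(1 4 2).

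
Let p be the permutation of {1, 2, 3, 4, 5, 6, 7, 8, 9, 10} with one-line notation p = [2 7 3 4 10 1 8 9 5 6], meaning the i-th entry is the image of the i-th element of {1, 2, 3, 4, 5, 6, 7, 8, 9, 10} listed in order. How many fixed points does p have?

2

The fixed points (elements with p(x) = x) are {3, 4}, so there are 2.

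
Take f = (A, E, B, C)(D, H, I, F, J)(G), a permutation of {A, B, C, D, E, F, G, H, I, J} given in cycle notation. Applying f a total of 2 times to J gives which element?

J lies in the 5-cycle (D, H, I, F, J).
Stepping 2 places around the cycle: J → D → H.

H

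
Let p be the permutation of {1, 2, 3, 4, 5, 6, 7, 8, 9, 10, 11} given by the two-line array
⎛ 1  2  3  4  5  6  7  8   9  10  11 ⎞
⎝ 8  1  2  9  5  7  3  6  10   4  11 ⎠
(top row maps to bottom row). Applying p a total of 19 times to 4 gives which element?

Tracing 4 → 9 → … returns to 4 after 3 steps, so 4 lies in a 3-cycle (4, 9, 10).
On a 3-cycle, p^3 is the identity, so p^19 = p^1 there (19 ≡ 1 mod 3).
Stepping 1 place around the cycle: 4 → 9.

9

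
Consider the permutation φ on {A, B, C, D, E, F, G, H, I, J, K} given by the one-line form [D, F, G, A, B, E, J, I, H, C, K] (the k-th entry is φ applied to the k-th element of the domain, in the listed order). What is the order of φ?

Writing φ as disjoint cycles, the cycle lengths are 3, 3, 2, 2, 1.
Since disjoint cycles commute, ord(φ) = lcm(3, 3, 2, 2) = 6.

6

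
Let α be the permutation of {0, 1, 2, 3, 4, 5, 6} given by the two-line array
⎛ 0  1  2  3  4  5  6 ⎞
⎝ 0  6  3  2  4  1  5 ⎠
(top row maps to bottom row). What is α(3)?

The entry below 3 in the array is 2, so α(3) = 2.

2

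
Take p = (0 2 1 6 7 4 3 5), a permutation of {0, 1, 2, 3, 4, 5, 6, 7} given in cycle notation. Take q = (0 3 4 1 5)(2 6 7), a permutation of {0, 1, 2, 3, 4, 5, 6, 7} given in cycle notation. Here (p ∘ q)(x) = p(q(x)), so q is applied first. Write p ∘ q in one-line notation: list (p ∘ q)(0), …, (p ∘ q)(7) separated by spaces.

5 0 7 3 6 2 4 1

For each element, apply q then p: 0 → 3 → 5; 1 → 5 → 0; 2 → 6 → 7; 3 → 4 → 3; 4 → 1 → 6; 5 → 0 → 2; 6 → 7 → 4; 7 → 2 → 1.
So p ∘ q in one-line form is 5 0 7 3 6 2 4 1.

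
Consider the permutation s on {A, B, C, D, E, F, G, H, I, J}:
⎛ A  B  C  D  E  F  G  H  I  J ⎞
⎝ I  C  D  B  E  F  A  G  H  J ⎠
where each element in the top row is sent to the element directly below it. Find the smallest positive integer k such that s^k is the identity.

12

Decomposing into disjoint cycles gives cycle lengths 4, 3, 1, 1, 1.
The order is lcm(4, 3) = 12.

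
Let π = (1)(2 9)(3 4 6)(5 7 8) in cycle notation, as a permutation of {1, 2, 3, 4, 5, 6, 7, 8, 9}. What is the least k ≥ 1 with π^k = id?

6

The disjoint cycles have lengths 3, 3, 2, 1.
The order is lcm(3, 3, 2) = 6.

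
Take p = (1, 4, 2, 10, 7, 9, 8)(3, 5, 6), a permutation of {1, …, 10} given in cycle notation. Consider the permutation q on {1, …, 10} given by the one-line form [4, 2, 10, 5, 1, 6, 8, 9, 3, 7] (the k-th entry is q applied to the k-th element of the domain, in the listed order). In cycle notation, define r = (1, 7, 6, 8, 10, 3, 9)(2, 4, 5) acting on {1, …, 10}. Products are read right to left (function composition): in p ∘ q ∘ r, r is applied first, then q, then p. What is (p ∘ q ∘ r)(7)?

(p ∘ q ∘ r)(7) = p(q(r(7))). r(7) = 6, then q(6) = 6, then p(6) = 3, so the result is 3.

3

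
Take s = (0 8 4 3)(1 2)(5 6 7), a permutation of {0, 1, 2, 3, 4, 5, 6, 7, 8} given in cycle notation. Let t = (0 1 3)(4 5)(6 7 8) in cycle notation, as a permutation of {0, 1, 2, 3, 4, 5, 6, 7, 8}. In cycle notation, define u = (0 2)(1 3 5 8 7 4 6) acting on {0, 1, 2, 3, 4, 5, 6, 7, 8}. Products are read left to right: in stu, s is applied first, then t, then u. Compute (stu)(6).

(stu)(6) = u(t(s(6))). s(6) = 7, then t(7) = 8, then u(8) = 7, so the result is 7.

7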